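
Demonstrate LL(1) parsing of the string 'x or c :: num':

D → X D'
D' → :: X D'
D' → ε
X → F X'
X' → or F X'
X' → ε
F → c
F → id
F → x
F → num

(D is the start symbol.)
Stack is shown with the top on the left.

Stack         Input            Action
-------------------------------------
D $           x or c :: num $  output D → X D'
X D' $        x or c :: num $  output X → F X'
F X' D' $     x or c :: num $  output F → x
x X' D' $     x or c :: num $  match 'x'
X' D' $       or c :: num $    output X' → or F X'
or F X' D' $  or c :: num $    match 'or'
F X' D' $     c :: num $       output F → c
c X' D' $     c :: num $       match 'c'
X' D' $       :: num $         output X' → ε
D' $          :: num $         output D' → :: X D'
:: X D' $     :: num $         match '::'
X D' $        num $            output X → F X'
F X' D' $     num $            output F → num
num X' D' $   num $            match 'num'
X' D' $       $                output X' → ε
D' $          $                output D' → ε
$             $                accept

The string is accepted.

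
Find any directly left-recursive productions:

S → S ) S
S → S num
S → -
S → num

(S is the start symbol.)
Direct left recursion occurs when N → N α for some non-terminal N (the right-hand side begins with the left-hand side itself).

S → S ) S: LEFT RECURSIVE (starts with S)
S → S num: LEFT RECURSIVE (starts with S)
S → -: starts with '-'
S → num: starts with num

The grammar has direct left recursion on: S.

Answer: Yes, S is left-recursive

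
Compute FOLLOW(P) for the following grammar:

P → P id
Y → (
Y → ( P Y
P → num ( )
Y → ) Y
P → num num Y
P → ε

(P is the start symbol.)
{ $, '(', ')', 'id' }

P is the start symbol, so $ ∈ FOLLOW(P).
In P → P id: P is followed by id, add FIRST(id) \ {ε} = { 'id' }
In Y → ( P Y: P is followed by Y, add FIRST(Y) \ {ε} = { '(', ')' }

Taking the union: FOLLOW(P) = { $, '(', ')', 'id' }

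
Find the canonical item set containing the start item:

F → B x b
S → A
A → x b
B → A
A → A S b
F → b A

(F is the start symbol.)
First, augment the grammar with F' → F
I₀ = CLOSURE({ [F' → . F] }):
  [F' → . F] has the dot before F: add [F → . B x b], [F → . b A]
  [F → . B x b] has the dot before B: add [B → . A]
  [B → . A] has the dot before A: add [A → . x b], [A → . A S b]
No further items can be added.

I₀ = { [A → . A S b], [A → . x b], [B → . A], [F → . B x b], [F → . b A], [F' → . F] }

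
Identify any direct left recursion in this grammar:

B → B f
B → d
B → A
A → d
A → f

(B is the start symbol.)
Yes, B is left-recursive

B → B f: LEFT RECURSIVE (starts with B)
B → d: starts with d
B → A: starts with A
A → d: starts with d
A → f: starts with f

The grammar has direct left recursion on: B.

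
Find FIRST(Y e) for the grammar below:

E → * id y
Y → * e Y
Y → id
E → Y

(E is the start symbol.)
{ '*', 'id' }

FIRST sets of the non-terminals involved (from the grammar, by fixed-point iteration):
  FIRST(Y) = { '*', 'id' }

To compute FIRST(Y e), process the symbols left to right:
Symbol Y is a non-terminal. Add FIRST(Y) \ {ε} = { '*', 'id' }
Y is not nullable (ε ∉ FIRST(Y)), so stop here.
FIRST(Y e) = { '*', 'id' }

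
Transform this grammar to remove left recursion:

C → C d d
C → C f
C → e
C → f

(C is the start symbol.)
C → e C'
C → f C'
C' → d d C'
C' → f C'
C' → ε

C is directly left-recursive. The standard transformation for
  A → A α₁ | ... | A α_m | β₁ | ... | β_n
is
  A  → β₁ A' | ... | β_n A'
  A' → α₁ A' | ... | α_m A' | ε

C → e becomes C → e C'
C → f becomes C → f C'
C → C d d becomes C' → d d C'
C → C f becomes C' → f C'
Add C' → ε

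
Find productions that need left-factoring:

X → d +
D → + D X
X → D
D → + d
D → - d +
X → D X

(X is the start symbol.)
Left-factoring is needed when two productions for the same non-terminal
share a common prefix on the right-hand side.

Productions for X:
  X → d +
  X → D
  X → D X
Productions for D:
  D → + D X
  D → + d
  D → - d +

Found common prefix 'D' in productions for X
Found common prefix '+' in productions for D

Answer: Yes, X has productions with common prefix 'D'; D has productions with common prefix '+'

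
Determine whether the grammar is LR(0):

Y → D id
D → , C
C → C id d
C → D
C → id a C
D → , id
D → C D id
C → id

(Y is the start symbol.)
No. Shift-reduce conflict between [C → D .] and [Y → D . id]

A grammar is LR(0) if no state in the canonical LR(0) collection has:
  - both a shift item (dot before a terminal) and a complete item (shift-reduce conflict), or
  - two or more complete items (reduce-reduce conflict; the accept item [Y' → Y .] counts as a complete item here).

Augment with Y' → Y and build the canonical LR(0) collection (I0 = CLOSURE({[Y' → . Y]}), then GOTO on every symbol after a dot until no new states appear). It has 16 states:
  I0: { [C → . C id d], [C → . D], [C → . id a C], [C → . id], [D → . , C], [D → . , id], [D → . C D id], [Y → . D id], [Y' → . Y] }  — shift
  I1: { [C → . C id d], [C → . D], [C → . id a C], [C → . id], [D → , . C], [D → , . id], [D → . , C], [D → . , id], [D → . C D id] }  — shift
  I2: { [C → . C id d], [C → . D], [C → . id a C], [C → . id], [C → C . id d], [D → . , C], [D → . , id], [D → . C D id], [D → C . D id] }  — shift
  I3: { [C → D .], [Y → D . id] }  — shift, reduce
  I4: { [Y' → Y .] }  — accept
  I5: { [C → id . a C], [C → id .] }  — shift, reduce
  I6: { [C → . C id d], [C → . D], [C → . id a C], [C → . id], [C → id a . C], [D → . , C], [D → . , id], [D → . C D id] }  — shift
  I7: { [C → . C id d], [C → . D], [C → . id a C], [C → . id], [C → C . id d], [C → id a C .], [D → . , C], [D → . , id], [D → . C D id], [D → C . D id] }  — shift, reduce
  I8: { [C → D .] }  — reduce
  I9: { [C → D .], [D → C D . id] }  — shift, reduce
  I10: { [C → C id . d], [C → id . a C], [C → id .] }  — shift, reduce
  I11: { [C → C id d .] }  — reduce
  I12: { [D → C D id .] }  — reduce
  I13: { [Y → D id .] }  — reduce
  I14: { [C → . C id d], [C → . D], [C → . id a C], [C → . id], [C → C . id d], [D → , C .], [D → . , C], [D → . , id], [D → . C D id], [D → C . D id] }  — shift, reduce
  I15: { [C → id . a C], [C → id .], [D → , id .] }  — shift, 2 reduces

Conflict in state I3:
  Shift-reduce conflict between [C → D .] and [Y → D . id]
So the grammar is NOT LR(0).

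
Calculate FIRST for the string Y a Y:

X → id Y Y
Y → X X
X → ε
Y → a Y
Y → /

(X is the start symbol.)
{ '/', 'a', 'id' }

FIRST sets of the non-terminals involved (from the grammar, by fixed-point iteration):
  FIRST(Y) = { '/', 'a', 'id', ε }

To compute FIRST(Y a Y), process the symbols left to right:
Symbol Y is a non-terminal. Add FIRST(Y) \ {ε} = { '/', 'a', 'id' }
Y is nullable (ε ∈ FIRST(Y)), continue to the next symbol.
Symbol a is a terminal. Add 'a' and stop.
FIRST(Y a Y) = { '/', 'a', 'id' }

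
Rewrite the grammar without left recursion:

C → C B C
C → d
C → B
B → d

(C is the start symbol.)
C is directly left-recursive. The standard transformation for
  A → A α₁ | ... | A α_m | β₁ | ... | β_n
is
  A  → β₁ A' | ... | β_n A'
  A' → α₁ A' | ... | α_m A' | ε

C → d becomes C → d C'
C → B becomes C → B C'
C → C B C becomes C' → B C C'
Add C' → ε

Productions for other non-terminals are unchanged:
  B → d

Resulting grammar:
C → d C'
C → B C'
C' → B C C'
C' → ε
B → d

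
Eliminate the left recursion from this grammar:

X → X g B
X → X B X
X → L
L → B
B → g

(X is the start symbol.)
X → L X'
X' → g B X'
X' → B X X'
X' → ε
L → B
B → g

X is directly left-recursive. The standard transformation for
  A → A α₁ | ... | A α_m | β₁ | ... | β_n
is
  A  → β₁ A' | ... | β_n A'
  A' → α₁ A' | ... | α_m A' | ε

X → L becomes X → L X'
X → X g B becomes X' → g B X'
X → X B X becomes X' → B X X'
Add X' → ε

Productions for other non-terminals are unchanged:
  L → B
  B → g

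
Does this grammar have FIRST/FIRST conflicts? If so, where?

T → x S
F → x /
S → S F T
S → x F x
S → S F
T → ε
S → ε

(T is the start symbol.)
Yes. S → S F T / S → x F x on { 'x' }; S → S F T / S → S F on { 'x' }; S → x F x / S → S F on { 'x' }

FIRST sets of the non-terminals at (or reachable through a nullable prefix from) the front of some alternative:
  FIRST(S) = { 'x', ε }
  FIRST(F) = { 'x' }

Productions for T:
  T → x S: FIRST = { 'x' }
  T → ε: FIRST = { ε }
Productions for S:
  S → S F T: FIRST = { 'x' }
  S → x F x: FIRST = { 'x' }
  S → S F: FIRST = { 'x' }
  S → ε: FIRST = { ε }
F has only one production, so no FIRST/FIRST conflict is possible there.

Conflict for S: S → S F T and S → x F x
  Overlap: { 'x' }
Conflict for S: S → S F T and S → S F
  Overlap: { 'x' }
Conflict for S: S → x F x and S → S F
  Overlap: { 'x' }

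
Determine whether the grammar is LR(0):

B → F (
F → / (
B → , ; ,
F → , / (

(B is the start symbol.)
Yes, the grammar is LR(0)

A grammar is LR(0) if no state in the canonical LR(0) collection has:
  - both a shift item (dot before a terminal) and a complete item (shift-reduce conflict), or
  - two or more complete items (reduce-reduce conflict; the accept item [B' → B .] counts as a complete item here).

Augment with B' → B and build the canonical LR(0) collection (I0 = CLOSURE({[B' → . B]}), then GOTO on every symbol after a dot until no new states appear). It has 11 states:
  I0: { [B → . , ; ,], [B → . F (], [B' → . B], [F → . , / (], [F → . / (] }  — shift
  I1: { [B → , . ; ,], [F → , . / (] }  — shift
  I2: { [F → / . (] }  — shift
  I3: { [B' → B .] }  — accept
  I4: { [B → F . (] }  — shift
  I5: { [B → F ( .] }  — reduce
  I6: { [F → / ( .] }  — reduce
  I7: { [F → , / . (] }  — shift
  I8: { [B → , ; . ,] }  — shift
  I9: { [B → , ; , .] }  — reduce
  I10: { [F → , / ( .] }  — reduce

Every state is either a pure shift/goto state or contains exactly one complete item and nothing to shift — no conflicts. The grammar is LR(0).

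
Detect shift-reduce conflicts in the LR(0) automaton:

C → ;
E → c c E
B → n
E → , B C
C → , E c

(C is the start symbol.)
Augment with C' → C and build the canonical LR(0) collection (I0 = CLOSURE({[C' → . C]}), then GOTO on every symbol after a dot until no new states appear). It has 13 states:
  I0: { [C → . , E c], [C → . ;], [C' → . C] }  — shift
  I1: { [C → , . E c], [E → . , B C], [E → . c c E] }  — shift
  I2: { [C → ; .] }  — reduce
  I3: { [C' → C .] }  — accept
  I4: { [B → . n], [E → , . B C] }  — shift
  I5: { [C → , E . c] }  — shift
  I6: { [E → c . c E] }  — shift
  I7: { [E → . , B C], [E → . c c E], [E → c c . E] }  — shift
  I8: { [E → c c E .] }  — reduce
  I9: { [C → , E c .] }  — reduce
  I10: { [C → . , E c], [C → . ;], [E → , B . C] }  — shift
  I11: { [B → n .] }  — reduce
  I12: { [E → , B C .] }  — reduce

No state contains both a complete item and a shift item.

Answer: No shift-reduce conflicts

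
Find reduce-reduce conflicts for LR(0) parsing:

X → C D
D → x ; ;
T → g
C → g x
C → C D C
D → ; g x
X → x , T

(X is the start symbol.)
Augment with X' → X and build the canonical LR(0) collection (I0 = CLOSURE({[X' → . X]}), then GOTO on every symbol after a dot until no new states appear). It has 18 states:
  I0: { [C → . C D C], [C → . g x], [X → . C D], [X → . x , T], [X' → . X] }  — shift
  I1: { [C → C . D C], [D → . ; g x], [D → . x ; ;], [X → C . D] }  — shift
  I2: { [X' → X .] }  — accept
  I3: { [C → g . x] }  — shift
  I4: { [X → x . , T] }  — shift
  I5: { [T → . g], [X → x , . T] }  — shift
  I6: { [X → x , T .] }  — reduce
  I7: { [T → g .] }  — reduce
  I8: { [C → g x .] }  — reduce
  I9: { [D → ; . g x] }  — shift
  I10: { [C → . C D C], [C → . g x], [C → C D . C], [X → C D .] }  — shift, reduce
  I11: { [D → x . ; ;] }  — shift
  I12: { [D → x ; . ;] }  — shift
  I13: { [D → x ; ; .] }  — reduce
  I14: { [C → C . D C], [C → C D C .], [D → . ; g x], [D → . x ; ;] }  — shift, reduce
  I15: { [C → . C D C], [C → . g x], [C → C D . C] }  — shift
  I16: { [D → ; g . x] }  — shift
  I17: { [D → ; g x .] }  — reduce

No state contains more than one complete item.

Answer: No reduce-reduce conflicts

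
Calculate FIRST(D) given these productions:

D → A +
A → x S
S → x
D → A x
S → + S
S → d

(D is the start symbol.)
{ 'x' }

To compute FIRST(D), examine every production with D on the left-hand side, reading each right-hand side left to right until a non-nullable symbol is reached.

FIRST sets of the other non-terminals involved (by the same procedure, iterated to a fixed point):
  FIRST(A) = { 'x' }

From D → A +:
  - A is a non-terminal: add FIRST(A) \ {ε} = { 'x' }
    A is not nullable, so stop
From D → A x:
  - A is a non-terminal: add FIRST(A) \ {ε} = { 'x' }
    A is not nullable, so stop

Collecting: FIRST(D) = { 'x' }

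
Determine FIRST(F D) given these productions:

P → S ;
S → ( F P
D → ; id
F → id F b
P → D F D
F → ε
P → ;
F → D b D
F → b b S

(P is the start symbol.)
FIRST sets of the non-terminals involved (from the grammar, by fixed-point iteration):
  FIRST(F) = { ';', 'b', 'id', ε }
  FIRST(D) = { ';' }

To compute FIRST(F D), process the symbols left to right:
Symbol F is a non-terminal. Add FIRST(F) \ {ε} = { ';', 'b', 'id' }
F is nullable (ε ∈ FIRST(F)), continue to the next symbol.
Symbol D is a non-terminal. Add FIRST(D) \ {ε} = { ';' }
D is not nullable (ε ∉ FIRST(D)), so stop here.
FIRST(F D) = { ';', 'b', 'id' }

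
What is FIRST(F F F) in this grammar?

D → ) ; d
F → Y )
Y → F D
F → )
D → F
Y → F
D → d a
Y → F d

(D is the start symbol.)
{ ')' }

FIRST sets of the non-terminals involved (from the grammar, by fixed-point iteration):
  FIRST(F) = { ')' }

To compute FIRST(F F F), process the symbols left to right:
Symbol F is a non-terminal. Add FIRST(F) \ {ε} = { ')' }
F is not nullable (ε ∉ FIRST(F)), so stop here.
FIRST(F F F) = { ')' }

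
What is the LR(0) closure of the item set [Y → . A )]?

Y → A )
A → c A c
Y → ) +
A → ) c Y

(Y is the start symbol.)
{ [A → . ) c Y], [A → . c A c], [Y → . A )] }

To compute CLOSURE, for each item [A → α.Bβ] where B is a non-terminal, add [B → .γ] for all productions B → γ; repeat for the newly added items until nothing changes.

Start with: [Y → . A )]
  [Y → . A )] has the dot before A: add [A → . c A c], [A → . ) c Y]
No further items can be added.

CLOSURE = { [A → . ) c Y], [A → . c A c], [Y → . A )] }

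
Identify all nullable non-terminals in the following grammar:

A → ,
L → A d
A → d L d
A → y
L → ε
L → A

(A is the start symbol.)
{ 'L' }

ε-productions: L → ε
So L is immediately nullable.
No further non-terminal can be added: every production for the remaining non-terminals contains a terminal or a non-nullable non-terminal.
Nullable = { 'L' }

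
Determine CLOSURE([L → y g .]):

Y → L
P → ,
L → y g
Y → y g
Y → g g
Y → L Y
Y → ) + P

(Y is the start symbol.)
{ [L → y g .] }

Start with: [L → y g .]
The dot is at the end, so nothing is added.

CLOSURE = { [L → y g .] }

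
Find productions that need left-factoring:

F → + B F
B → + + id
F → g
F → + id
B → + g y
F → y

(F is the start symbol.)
Left-factoring is needed when two productions for the same non-terminal
share a common prefix on the right-hand side.

Productions for F:
  F → + B F
  F → g
  F → + id
  F → y
Productions for B:
  B → + + id
  B → + g y

Found common prefix '+' in productions for F
Found common prefix '+' in productions for B

Answer: Yes, F has productions with common prefix '+'; B has productions with common prefix '+'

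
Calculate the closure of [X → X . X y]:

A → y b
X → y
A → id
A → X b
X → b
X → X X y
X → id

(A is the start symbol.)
Start with: [X → X . X y]
  [X → X . X y] has the dot before X: add [X → . y], [X → . b], [X → . X X y], [X → . id]
No further items can be added.

CLOSURE = { [X → . X X y], [X → . b], [X → . id], [X → . y], [X → X . X y] }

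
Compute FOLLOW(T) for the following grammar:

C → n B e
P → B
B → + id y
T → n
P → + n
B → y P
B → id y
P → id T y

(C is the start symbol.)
{ 'y' }

In P → id T y: T is followed by y, add FIRST(y) \ {ε} = { 'y' }

Taking the union: FOLLOW(T) = { 'y' }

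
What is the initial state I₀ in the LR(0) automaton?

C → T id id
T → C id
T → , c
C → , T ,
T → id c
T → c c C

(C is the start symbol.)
First, augment the grammar with C' → C
I₀ = CLOSURE({ [C' → . C] }):
  [C' → . C] has the dot before C: add [C → . T id id], [C → . , T ,]
  [C → . T id id] has the dot before T: add [T → . C id], [T → . , c], [T → . id c], [T → . c c C]
No further items can be added.

I₀ = { [C → . , T ,], [C → . T id id], [C' → . C], [T → . , c], [T → . C id], [T → . c c C], [T → . id c] }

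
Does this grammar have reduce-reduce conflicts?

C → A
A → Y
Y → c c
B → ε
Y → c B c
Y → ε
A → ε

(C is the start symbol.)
Yes — I0: [A → .] vs [Y → .]

Augment with C' → C and build the canonical LR(0) collection (I0 = CLOSURE({[C' → . C]}), then GOTO on every symbol after a dot until no new states appear). It has 8 states:
  I0: { [A → . Y], [A → .], [C → . A], [C' → . C], [Y → . c B c], [Y → . c c], [Y → .] }  — shift, 2 reduces
  I1: { [C → A .] }  — reduce
  I2: { [C' → C .] }  — accept
  I3: { [A → Y .] }  — reduce
  I4: { [B → .], [Y → c . B c], [Y → c . c] }  — shift, reduce
  I5: { [Y → c B . c] }  — shift
  I6: { [Y → c c .] }  — reduce
  I7: { [Y → c B c .] }  — reduce

I0 contains complete items [A → .], [Y → .] — reduce-reduce conflict.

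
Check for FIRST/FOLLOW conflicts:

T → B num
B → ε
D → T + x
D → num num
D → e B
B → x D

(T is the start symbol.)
Nullable non-terminals: B.

B: nullable alternative(s) B → ε; FOLLOW(B) = { 'num' }
  B → ε: FIRST \ {ε} = { } — this is the only nullable alternative, skip
  B → x D: FIRST \ {ε} = { 'x' } — disjoint from FOLLOW(B)

D, T have no nullable alternative, so no FIRST/FOLLOW check is needed there.

No FIRST/FOLLOW conflicts found.

Answer: No FIRST/FOLLOW conflicts.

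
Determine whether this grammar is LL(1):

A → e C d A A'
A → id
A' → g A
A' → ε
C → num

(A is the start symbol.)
Relevant sets:
  FOLLOW(A') = { $, 'g' }

For A:
  PREDICT(A → e C d A A') = { 'e' }
  PREDICT(A → id) = { 'id' }
For A':
  PREDICT(A' → g A) = { 'g' }
  PREDICT(A' → ε) = { $, 'g' }
C has a single production, so nothing to check there.

Conflict found: Predict set conflict for A': { 'g' }
The grammar is NOT LL(1).

Answer: No. Predict set conflict for A': { 'g' }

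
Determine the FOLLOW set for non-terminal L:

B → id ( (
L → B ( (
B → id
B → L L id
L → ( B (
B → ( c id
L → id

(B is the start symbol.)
In B → L L id: L is followed by L id, add FIRST(L id) \ {ε} = { '(', 'id' }
In B → L L id: L is followed by id, add FIRST(id) \ {ε} = { 'id' }

Taking the union: FOLLOW(L) = { '(', 'id' }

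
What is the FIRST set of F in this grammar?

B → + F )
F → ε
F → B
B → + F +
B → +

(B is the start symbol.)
{ '+', ε }

To compute FIRST(F), examine every production with F on the left-hand side, reading each right-hand side left to right until a non-nullable symbol is reached.

FIRST sets of the other non-terminals involved (by the same procedure, iterated to a fixed point):
  FIRST(B) = { '+' }

From F → ε:
  - ε-production, so ε ∈ FIRST(F)
From F → B:
  - B is a non-terminal: add FIRST(B) \ {ε} = { '+' }
    B is not nullable, so stop

Collecting: FIRST(F) = { '+', ε }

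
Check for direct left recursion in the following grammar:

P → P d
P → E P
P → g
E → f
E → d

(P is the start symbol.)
Direct left recursion occurs when N → N α for some non-terminal N (the right-hand side begins with the left-hand side itself).

P → P d: LEFT RECURSIVE (starts with P)
P → E P: starts with E
P → g: starts with g
E → f: starts with f
E → d: starts with d

The grammar has direct left recursion on: P.

Answer: Yes, P is left-recursive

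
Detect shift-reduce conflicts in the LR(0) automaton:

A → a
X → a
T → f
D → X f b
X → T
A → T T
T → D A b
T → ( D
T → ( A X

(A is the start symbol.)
Augment with A' → A and build the canonical LR(0) collection (I0 = CLOSURE({[A' → . A]}), then GOTO on every symbol after a dot until no new states appear). It has 18 states:
  I0: { [A → . T T], [A → . a], [A' → . A], [D → . X f b], [T → . ( A X], [T → . ( D], [T → . D A b], [T → . f], [X → . T], [X → . a] }  — shift
  I1: { [A → . T T], [A → . a], [D → . X f b], [T → ( . A X], [T → ( . D], [T → . ( A X], [T → . ( D], [T → . D A b], [T → . f], [X → . T], [X → . a] }  — shift
  I2: { [A' → A .] }  — accept
  I3: { [A → . T T], [A → . a], [D → . X f b], [T → . ( A X], [T → . ( D], [T → . D A b], [T → . f], [T → D . A b], [X → . T], [X → . a] }  — shift
  I4: { [A → T . T], [D → . X f b], [T → . ( A X], [T → . ( D], [T → . D A b], [T → . f], [X → . T], [X → . a], [X → T .] }  — shift, reduce
  I5: { [D → X . f b] }  — shift
  I6: { [A → a .], [X → a .] }  — 2 reduces
  I7: { [T → f .] }  — reduce
  I8: { [D → X f . b] }  — shift
  I9: { [D → X f b .] }  — reduce
  I10: { [A → T T .], [X → T .] }  — 2 reduces
  I11: { [X → a .] }  — reduce
  I12: { [T → D A . b] }  — shift
  I13: { [T → D A b .] }  — reduce
  I14: { [D → . X f b], [T → ( A . X], [T → . ( A X], [T → . ( D], [T → . D A b], [T → . f], [X → . T], [X → . a] }  — shift
  I15: { [A → . T T], [A → . a], [D → . X f b], [T → ( D .], [T → . ( A X], [T → . ( D], [T → . D A b], [T → . f], [T → D . A b], [X → . T], [X → . a] }  — shift, reduce
  I16: { [X → T .] }  — reduce
  I17: { [D → X . f b], [T → ( A X .] }  — shift, reduce

I4 contains reduce item [X → T .] and shift items [T → . ( A X], [T → . ( D], [T → . f], [X → . a] — shift-reduce conflict.
I15 contains reduce item [T → ( D .] and shift items [A → . a], [T → . ( A X], [T → . ( D], [T → . f], [X → . a] — shift-reduce conflict.
I17 contains reduce item [T → ( A X .] and shift item [D → X . f b] — shift-reduce conflict.

Answer: Yes — I4: [X → T .] vs [T → . ( A X]; I15: [T → ( D .] vs [A → . a]; I17: [T → ( A X .] vs [D → X . f b]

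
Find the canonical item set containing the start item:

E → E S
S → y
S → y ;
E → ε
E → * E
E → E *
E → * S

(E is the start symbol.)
{ [E → . * E], [E → . * S], [E → . E *], [E → . E S], [E → .], [E' → . E] }

First, augment the grammar with E' → E
I₀ = CLOSURE({ [E' → . E] }):
  [E' → . E] has the dot before E: add [E → . E S], [E → .], [E → . * E], [E → . E *], [E → . * S]
No further items can be added.

I₀ = { [E → . * E], [E → . * S], [E → . E *], [E → . E S], [E → .], [E' → . E] }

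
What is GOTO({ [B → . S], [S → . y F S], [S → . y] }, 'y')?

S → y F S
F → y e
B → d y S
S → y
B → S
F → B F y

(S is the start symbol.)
GOTO(I, 'y') = CLOSURE({ [A → αX.β] : [A → α.Xβ] ∈ I, X = 'y' })

Items with dot before 'y', with the dot advanced:
  [S → . y] → [S → y .]
  [S → . y F S] → [S → y . F S]
Closure of the advanced items:
  [S → y . F S] has the dot before F: add [F → . y e], [F → . B F y]
  [F → . B F y] has the dot before B: add [B → . d y S], [B → . S]
  [B → . S] has the dot before S: add [S → . y F S], [S → . y]

GOTO = { [B → . S], [B → . d y S], [F → . B F y], [F → . y e], [S → . y F S], [S → . y], [S → y . F S], [S → y .] }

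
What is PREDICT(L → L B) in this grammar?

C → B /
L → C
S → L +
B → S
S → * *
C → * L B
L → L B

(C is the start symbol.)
{ '*' }

PREDICT(L → L B) = (FIRST(RHS) \ {ε}) ∪ (FOLLOW(L) if ε ∈ FIRST(RHS), i.e. RHS ⇒* ε)
FIRST(L) = { '*' }
FIRST(L B) = { '*' }
ε ∉ FIRST(L B), so FOLLOW(L) is not added.
PREDICT(L → L B) = { '*' }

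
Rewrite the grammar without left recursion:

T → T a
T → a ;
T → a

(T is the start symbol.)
T → a ; T'
T → a T'
T' → a T'
T' → ε

T is directly left-recursive. The standard transformation for
  A → A α₁ | ... | A α_m | β₁ | ... | β_n
is
  A  → β₁ A' | ... | β_n A'
  A' → α₁ A' | ... | α_m A' | ε

T → a ; becomes T → a ; T'
T → a becomes T → a T'
T → T a becomes T' → a T'
Add T' → ε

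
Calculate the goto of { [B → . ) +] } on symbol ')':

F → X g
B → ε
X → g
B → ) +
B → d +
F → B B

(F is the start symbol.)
GOTO(I, ')') = CLOSURE({ [A → αX.β] : [A → α.Xβ] ∈ I, X = ')' })

Items with dot before ')', with the dot advanced:
  [B → . ) +] → [B → ) . +]
Closure adds nothing (no advanced item has the dot before a non-terminal).

GOTO = { [B → ) . +] }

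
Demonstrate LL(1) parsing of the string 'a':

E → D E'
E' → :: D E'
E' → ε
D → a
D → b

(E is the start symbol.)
Stack is shown with the top on the left.

Stack   Input  Action
---------------------
E $     a $    output E → D E'
D E' $  a $    output D → a
a E' $  a $    match 'a'
E' $    $      output E' → ε
$       $      accept

The string is accepted.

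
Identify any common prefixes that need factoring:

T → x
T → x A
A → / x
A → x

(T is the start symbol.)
Left-factoring is needed when two productions for the same non-terminal
share a common prefix on the right-hand side.

Productions for T:
  T → x
  T → x A
Productions for A:
  A → / x
  A → x

Found common prefix 'x' in productions for T

Answer: Yes, T has productions with common prefix 'x'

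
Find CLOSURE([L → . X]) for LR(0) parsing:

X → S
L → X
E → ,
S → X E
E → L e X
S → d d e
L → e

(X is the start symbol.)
Start with: [L → . X]
  [L → . X] has the dot before X: add [X → . S]
  [X → . S] has the dot before S: add [S → . X E], [S → . d d e]
No further items can be added.

CLOSURE = { [L → . X], [S → . X E], [S → . d d e], [X → . S] }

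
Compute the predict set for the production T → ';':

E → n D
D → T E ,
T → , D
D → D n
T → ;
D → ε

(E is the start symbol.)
{ ';' }

PREDICT(T → ';') = (FIRST(RHS) \ {ε}) ∪ (FOLLOW(T) if ε ∈ FIRST(RHS), i.e. RHS ⇒* ε)
FIRST(';') = { ';' }
ε ∉ FIRST(';'), so FOLLOW(T) is not added.
PREDICT(T → ';') = { ';' }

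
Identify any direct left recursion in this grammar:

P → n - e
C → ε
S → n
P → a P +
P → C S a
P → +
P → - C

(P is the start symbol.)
No direct left recursion

Direct left recursion occurs when N → N α for some non-terminal N (the right-hand side begins with the left-hand side itself).

P → n - e: starts with n
C → ε: starts with ε
S → n: starts with n
P → a P +: starts with a
P → C S a: starts with C
P → +: starts with '+'
P → - C: starts with '-'

No direct left recursion found.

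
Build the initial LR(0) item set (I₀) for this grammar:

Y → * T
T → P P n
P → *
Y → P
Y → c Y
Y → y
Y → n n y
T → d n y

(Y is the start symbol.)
First, augment the grammar with Y' → Y
I₀ = CLOSURE({ [Y' → . Y] }):
  [Y' → . Y] has the dot before Y: add [Y → . * T], [Y → . P], [Y → . c Y], [Y → . y], [Y → . n n y]
  [Y → . P] has the dot before P: add [P → . *]
No further items can be added.

I₀ = { [P → . *], [Y → . * T], [Y → . P], [Y → . c Y], [Y → . n n y], [Y → . y], [Y' → . Y] }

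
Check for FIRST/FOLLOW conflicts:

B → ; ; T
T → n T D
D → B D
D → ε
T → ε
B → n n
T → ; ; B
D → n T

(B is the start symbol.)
A FIRST/FOLLOW conflict occurs when a non-terminal N has a nullable alternative N → β (β ⇒* ε) and another alternative N → α with FIRST(α) ∩ FOLLOW(N) ≠ ∅: on such a lookahead the parser cannot decide between expanding α and letting N vanish via β.

Nullable non-terminals: D, T.
FIRST sets used below: FIRST(B) = { ';', 'n' }

D: nullable alternative(s) D → ε; FOLLOW(D) = { $, ';', 'n' }
  D → B D: FIRST \ {ε} = { ';', 'n' } — overlaps FOLLOW(D) on { ';', 'n' }: CONFLICT
  D → ε: FIRST \ {ε} = { } — this is the only nullable alternative, skip
  D → n T: FIRST \ {ε} = { 'n' } — overlaps FOLLOW(D) on { 'n' }: CONFLICT

T: nullable alternative(s) T → ε; FOLLOW(T) = { $, ';', 'n' }
  T → n T D: FIRST \ {ε} = { 'n' } — overlaps FOLLOW(T) on { 'n' }: CONFLICT
  T → ε: FIRST \ {ε} = { } — this is the only nullable alternative, skip
  T → ; ; B: FIRST \ {ε} = { ';' } — overlaps FOLLOW(T) on { ';' }: CONFLICT

B has no nullable alternative, so no FIRST/FOLLOW check is needed there.

So the grammar has 4 FIRST/FOLLOW conflicts (marked CONFLICT above).

Answer: Yes. T → n T D with FOLLOW(T) on { 'n' }; T → ';' ';' B with FOLLOW(T) on { ';' }; D → B D with FOLLOW(D) on { ';', 'n' }; D → n T with FOLLOW(D) on { 'n' }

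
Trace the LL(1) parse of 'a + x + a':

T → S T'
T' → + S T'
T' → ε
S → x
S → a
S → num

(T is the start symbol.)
LL(1) parsing maintains a stack (initially the start symbol over $) and the input. At each step: if the stack top is a terminal, match it against the current input token; if it is a non-terminal N, replace it with the RHS of M[N, lookahead] (the unique production whose predict set contains the lookahead).

Stack is shown with the top on the left.

Stack     Input        Action
-----------------------------
T $       a + x + a $  output T → S T'
S T' $    a + x + a $  output S → a
a T' $    a + x + a $  match 'a'
T' $      + x + a $    output T' → + S T'
+ S T' $  + x + a $    match '+'
S T' $    x + a $      output S → x
x T' $    x + a $      match 'x'
T' $      + a $        output T' → + S T'
+ S T' $  + a $        match '+'
S T' $    a $          output S → a
a T' $    a $          match 'a'
T' $      $            output T' → ε
$         $            accept

The string is accepted.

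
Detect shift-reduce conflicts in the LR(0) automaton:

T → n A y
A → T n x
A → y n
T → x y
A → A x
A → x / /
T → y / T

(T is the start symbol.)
No shift-reduce conflicts

A shift-reduce conflict occurs when an LR(0) state has both:
  - a complete (reduce) item [A → α .] (dot at the end), and
  - a shift item [B → β . c γ] (dot before a terminal).

Augment with T' → T and build the canonical LR(0) collection (I0 = CLOSURE({[T' → . T]}), then GOTO on every symbol after a dot until no new states appear). It has 19 states:
  I0: { [T → . n A y], [T → . x y], [T → . y / T], [T' → . T] }  — shift
  I1: { [T' → T .] }  — accept
  I2: { [A → . A x], [A → . T n x], [A → . x / /], [A → . y n], [T → . n A y], [T → . x y], [T → . y / T], [T → n . A y] }  — shift
  I3: { [T → x . y] }  — shift
  I4: { [T → y . / T] }  — shift
  I5: { [T → . n A y], [T → . x y], [T → . y / T], [T → y / . T] }  — shift
  I6: { [T → y / T .] }  — reduce
  I7: { [T → x y .] }  — reduce
  I8: { [A → A . x], [T → n A . y] }  — shift
  I9: { [A → T . n x] }  — shift
  I10: { [A → x . / /], [T → x . y] }  — shift
  I11: { [A → y . n], [T → y . / T] }  — shift
  I12: { [A → y n .] }  — reduce
  I13: { [A → x / . /] }  — shift
  I14: { [A → x / / .] }  — reduce
  I15: { [A → T n . x] }  — shift
  I16: { [A → T n x .] }  — reduce
  I17: { [A → A x .] }  — reduce
  I18: { [T → n A y .] }  — reduce

No state contains both a complete item and a shift item.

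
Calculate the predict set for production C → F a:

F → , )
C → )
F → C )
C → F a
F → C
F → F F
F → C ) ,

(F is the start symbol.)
{ ')', ',' }

PREDICT(C → F a) = (FIRST(RHS) \ {ε}) ∪ (FOLLOW(C) if ε ∈ FIRST(RHS), i.e. RHS ⇒* ε)
FIRST(F) = { ')', ',' }
FIRST(F a) = { ')', ',' }
ε ∉ FIRST(F a), so FOLLOW(C) is not added.
PREDICT(C → F a) = { ')', ',' }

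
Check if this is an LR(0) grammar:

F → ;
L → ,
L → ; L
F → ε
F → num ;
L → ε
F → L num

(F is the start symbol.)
No. Shift-reduce conflict between [F → .] and [F → . ;]

A grammar is LR(0) if no state in the canonical LR(0) collection has:
  - both a shift item (dot before a terminal) and a complete item (shift-reduce conflict), or
  - two or more complete items (reduce-reduce conflict; the accept item [F' → F .] counts as a complete item here).

Augment with F' → F and build the canonical LR(0) collection (I0 = CLOSURE({[F' → . F]}), then GOTO on every symbol after a dot until no new states appear). It has 10 states:
  I0: { [F → . ;], [F → . L num], [F → . num ;], [F → .], [F' → . F], [L → . ,], [L → . ; L], [L → .] }  — shift, 2 reduces
  I1: { [L → , .] }  — reduce
  I2: { [F → ; .], [L → . ,], [L → . ; L], [L → .], [L → ; . L] }  — shift, 2 reduces
  I3: { [F' → F .] }  — accept
  I4: { [F → L . num] }  — shift
  I5: { [F → num . ;] }  — shift
  I6: { [F → num ; .] }  — reduce
  I7: { [F → L num .] }  — reduce
  I8: { [L → . ,], [L → . ; L], [L → .], [L → ; . L] }  — shift, reduce
  I9: { [L → ; L .] }  — reduce

Conflict in state I0:
  Shift-reduce conflict between [F → .] and [F → . ;]
So the grammar is NOT LR(0).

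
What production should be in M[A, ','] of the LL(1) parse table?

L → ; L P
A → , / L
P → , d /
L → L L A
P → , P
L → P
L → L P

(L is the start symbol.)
A → , / L

To find M[A, ','], we find productions for A where ',' is in the predict set (PREDICT(N → α) = (FIRST(α) \ {ε}) ∪ (FOLLOW(N) if α ⇒* ε)).

A → , / L: PREDICT = { ',' }
  ',' is in predict set, so this production goes in M[A, ',']

M[A, ','] = A → , / L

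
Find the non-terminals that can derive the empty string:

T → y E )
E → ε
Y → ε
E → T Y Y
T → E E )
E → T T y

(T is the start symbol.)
{ 'E', 'Y' }

ε-productions: E → ε, Y → ε
So E, Y are immediately nullable.
No further non-terminal can be added: every production for the remaining non-terminals contains a terminal or a non-nullable non-terminal.
Nullable = { 'E', 'Y' }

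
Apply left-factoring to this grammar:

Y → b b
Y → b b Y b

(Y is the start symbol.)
Left-factoring transforms A → αβ₁ | αβ₂ into A → αA' and A' → β₁ | β₂
(α is the longest common prefix among the alternatives). Repeat until
no nonterminal has two alternatives with a common prefix.

Round 1: Y has alternatives sharing prefix 'b b'. Introduce Y': Y → b b Y'
  Add: Y' → ε
  Add: Y' → Y b

No remaining common prefixes — done.

Resulting grammar:
Y → b b Y'
Y' → ε
Y' → Y b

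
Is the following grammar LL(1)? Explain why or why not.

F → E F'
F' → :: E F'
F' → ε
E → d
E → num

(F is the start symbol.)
Relevant sets:
  FOLLOW(F') = { $ }

For F':
  PREDICT(F' → :: E F') = { '::' }
  PREDICT(F' → ε) = { $ }
For E:
  PREDICT(E → d) = { 'd' }
  PREDICT(E → num) = { 'num' }
F has a single production, so nothing to check there.

All predict sets are disjoint. The grammar IS LL(1).

Answer: Yes, the grammar is LL(1).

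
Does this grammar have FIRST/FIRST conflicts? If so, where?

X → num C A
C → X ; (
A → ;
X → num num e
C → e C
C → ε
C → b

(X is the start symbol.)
A FIRST/FIRST conflict occurs when two productions N → α and N → β for the same non-terminal have FIRST(α) ∩ FIRST(β) ≠ ∅ (with ε ∈ FIRST of a nullable right-hand side, so two nullable alternatives also conflict).

FIRST sets of the non-terminals at (or reachable through a nullable prefix from) the front of some alternative:
  FIRST(X) = { 'num' }

Productions for X:
  X → num C A: FIRST = { 'num' }
  X → num num e: FIRST = { 'num' }
Productions for C:
  C → X ; (: FIRST = { 'num' }
  C → e C: FIRST = { 'e' }
  C → ε: FIRST = { ε }
  C → b: FIRST = { 'b' }
A has only one production, so no FIRST/FIRST conflict is possible there.

Conflict for X: X → num C A and X → num num e
  Overlap: { 'num' }

Answer: Yes. X → num C A / X → num num e on { 'num' }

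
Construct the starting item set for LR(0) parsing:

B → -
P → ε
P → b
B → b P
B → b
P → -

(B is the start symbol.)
First, augment the grammar with B' → B
I₀ = CLOSURE({ [B' → . B] }):
  [B' → . B] has the dot before B: add [B → . -], [B → . b P], [B → . b]
No further items can be added.

I₀ = { [B → . -], [B → . b P], [B → . b], [B' → . B] }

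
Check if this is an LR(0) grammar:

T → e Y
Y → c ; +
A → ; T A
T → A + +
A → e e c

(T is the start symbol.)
A grammar is LR(0) if no state in the canonical LR(0) collection has:
  - both a shift item (dot before a terminal) and a complete item (shift-reduce conflict), or
  - two or more complete items (reduce-reduce conflict; the accept item [T' → T .] counts as a complete item here).

Augment with T' → T and build the canonical LR(0) collection (I0 = CLOSURE({[T' → . T]}), then GOTO on every symbol after a dot until no new states appear). It has 16 states:
  I0: { [A → . ; T A], [A → . e e c], [T → . A + +], [T → . e Y], [T' → . T] }  — shift
  I1: { [A → . ; T A], [A → . e e c], [A → ; . T A], [T → . A + +], [T → . e Y] }  — shift
  I2: { [T → A . + +] }  — shift
  I3: { [T' → T .] }  — accept
  I4: { [A → e . e c], [T → e . Y], [Y → . c ; +] }  — shift
  I5: { [T → e Y .] }  — reduce
  I6: { [Y → c . ; +] }  — shift
  I7: { [A → e e . c] }  — shift
  I8: { [A → e e c .] }  — reduce
  I9: { [Y → c ; . +] }  — shift
  I10: { [Y → c ; + .] }  — reduce
  I11: { [T → A + . +] }  — shift
  I12: { [T → A + + .] }  — reduce
  I13: { [A → . ; T A], [A → . e e c], [A → ; T . A] }  — shift
  I14: { [A → ; T A .] }  — reduce
  I15: { [A → e . e c] }  — shift

Every state is either a pure shift/goto state or contains exactly one complete item and nothing to shift — no conflicts. The grammar is LR(0).

Answer: Yes, the grammar is LR(0)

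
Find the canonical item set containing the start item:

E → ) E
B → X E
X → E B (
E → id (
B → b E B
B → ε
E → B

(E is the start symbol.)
First, augment the grammar with E' → E
I₀ = CLOSURE({ [E' → . E] }):
  [E' → . E] has the dot before E: add [E → . ) E], [E → . id (], [E → . B]
  [E → . B] has the dot before B: add [B → . X E], [B → . b E B], [B → .]
  [B → . X E] has the dot before X: add [X → . E B (]
No further items can be added.

I₀ = { [B → . X E], [B → . b E B], [B → .], [E → . ) E], [E → . B], [E → . id (], [E' → . E], [X → . E B (] }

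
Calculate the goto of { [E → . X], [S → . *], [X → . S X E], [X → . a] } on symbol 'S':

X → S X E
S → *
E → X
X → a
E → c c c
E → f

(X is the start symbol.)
{ [S → . *], [X → . S X E], [X → . a], [X → S . X E] }

GOTO(I, 'S') = CLOSURE({ [A → αX.β] : [A → α.Xβ] ∈ I, X = 'S' })

Items with dot before 'S', with the dot advanced:
  [X → . S X E] → [X → S . X E]
Closure of the advanced items:
  [X → S . X E] has the dot before X: add [X → . S X E], [X → . a]
  [X → . S X E] has the dot before S: add [S → . *]

GOTO = { [S → . *], [X → . S X E], [X → . a], [X → S . X E] }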